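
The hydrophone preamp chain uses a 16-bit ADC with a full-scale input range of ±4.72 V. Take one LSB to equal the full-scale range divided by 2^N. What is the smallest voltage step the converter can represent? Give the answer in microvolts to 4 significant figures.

144.0 µV

Range = 4.72 − (-4.72) = 9.44 V.
2^16 = 65536 levels.
LSB = 9.44 V / 2^16 = 144.0 µV.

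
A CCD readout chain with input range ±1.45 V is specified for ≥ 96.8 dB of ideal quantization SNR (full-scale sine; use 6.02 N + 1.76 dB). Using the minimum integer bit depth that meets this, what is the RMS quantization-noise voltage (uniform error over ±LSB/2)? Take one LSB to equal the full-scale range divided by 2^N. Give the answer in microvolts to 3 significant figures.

12.8 µV

Span: 1.45 V − (-1.45 V) = 2.9 V.
Required N = ⌈(96.8 − 1.76)/6.02⌉ = ⌈15.787⌉ = 16.
LSB = 2.9 V / 2^16 = 44.250 µV.
σ_q = LSB/√12 = 44.250 µV/3.4641 = 12.8 µV.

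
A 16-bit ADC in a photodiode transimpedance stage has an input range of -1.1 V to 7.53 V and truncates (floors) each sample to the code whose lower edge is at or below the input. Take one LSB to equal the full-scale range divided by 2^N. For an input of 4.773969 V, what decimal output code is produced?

Full-scale range = 7.53 V − (-1.1 V) = 8.63 V. LSB = 8.63 V / 2^16 ≈ 131.7 µV.
V_in − V_min = 4.773969 − (-1.1) = 5.873969 V.
Divide by LSB: 5.873969 × 65536/8.63 = 44606.7708.
Truncating gives code 44606.

44606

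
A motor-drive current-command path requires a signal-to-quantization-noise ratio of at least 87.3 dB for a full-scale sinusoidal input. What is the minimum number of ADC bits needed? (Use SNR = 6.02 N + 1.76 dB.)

15 bits

N ≥ (87.3 − 1.76)/6.02 = 14.209 → N_min = 15.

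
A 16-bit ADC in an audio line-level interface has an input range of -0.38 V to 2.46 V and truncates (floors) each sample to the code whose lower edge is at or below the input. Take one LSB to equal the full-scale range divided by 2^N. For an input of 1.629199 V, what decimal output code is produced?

Range = 2.46 − (-0.38) = 2.84 V. LSB = 2.84 V / 2^16 ≈ 43.33 µV.
(V_in − V_min) × 2^16/range = (1.629199 − (-0.38)) × 65536/2.84 = 46364.389.
Floor → code = 46364.

46364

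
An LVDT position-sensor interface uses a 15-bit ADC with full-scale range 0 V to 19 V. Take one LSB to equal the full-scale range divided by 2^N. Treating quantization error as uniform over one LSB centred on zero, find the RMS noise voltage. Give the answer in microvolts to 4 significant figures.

Range is 19 V.
Step size = 19/32768 V = 0.579834 mV.
σ_q = LSB/√12 = 0.579834 mV/3.4641 = 167.4 µV.

167.4 µV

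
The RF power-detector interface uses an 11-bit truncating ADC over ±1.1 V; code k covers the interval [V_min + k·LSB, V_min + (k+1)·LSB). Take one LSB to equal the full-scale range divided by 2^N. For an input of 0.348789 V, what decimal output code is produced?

Range = 1.1 − (-1.1) = 2.2 V. LSB = 2.2 V / 2^11 ≈ 1.074 mV.
V_in − V_min = 0.348789 − (-1.1) = 1.448789 V.
Divide by LSB: 1.448789 × 2048/2.2 = 1348.6909.
Truncating gives code 1348.

1348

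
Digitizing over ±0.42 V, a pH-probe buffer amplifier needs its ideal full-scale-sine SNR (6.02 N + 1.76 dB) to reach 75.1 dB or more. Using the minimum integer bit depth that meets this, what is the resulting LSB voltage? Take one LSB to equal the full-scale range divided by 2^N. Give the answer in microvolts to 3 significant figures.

The full-scale span is 0.42 − (-0.42) = 0.84 V.
6.02 N + 1.76 ≥ 75.1 gives N ≥ 12.183, so the minimum integer is 13.
LSB = 0.84 V ÷ 2^13 = 0.84/8192 V = 103 µV.

103 µV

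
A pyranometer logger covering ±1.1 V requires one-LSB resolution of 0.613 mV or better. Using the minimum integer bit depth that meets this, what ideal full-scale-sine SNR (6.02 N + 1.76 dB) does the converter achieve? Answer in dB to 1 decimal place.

Span: 1.1 V − (-1.1 V) = 2.2 V.
2.2 V / 0.613 mV = 3589. Since 2^11 = 2048 and 2^12 = 4096, N = 12.
SNR = 6.02 × 12 + 1.76 = 74.00 dB.

74.0 dB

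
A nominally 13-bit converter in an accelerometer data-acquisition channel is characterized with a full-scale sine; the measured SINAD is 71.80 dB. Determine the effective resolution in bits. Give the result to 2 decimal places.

(71.80 − 1.76) / 6.02 = 70.04/6.02 = 11.6346 effective bits.

11.63 bits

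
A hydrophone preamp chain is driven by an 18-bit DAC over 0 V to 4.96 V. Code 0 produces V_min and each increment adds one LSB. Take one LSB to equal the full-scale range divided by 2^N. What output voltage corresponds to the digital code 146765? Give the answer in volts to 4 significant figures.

2.777 V

Span = 4.96 V. LSB = 4.96 V / 2^18.
V_out = V_min + code × LSB = 0 V + 146765 × 4.96 V / 262144
      = 0 V + 2.77693 V = 2.77693 V.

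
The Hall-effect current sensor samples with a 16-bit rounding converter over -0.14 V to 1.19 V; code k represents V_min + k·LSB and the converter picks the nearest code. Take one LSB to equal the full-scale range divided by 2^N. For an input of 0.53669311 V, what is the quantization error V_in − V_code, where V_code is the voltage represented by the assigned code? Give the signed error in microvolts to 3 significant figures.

The full-scale span is 1.19 − (-0.14) = 1.33 V. LSB = 1.33 V / 2^16 ≈ 20.29 µV.
Position in LSBs: (0.53669311 − (-0.14)) × 65536/1.33 = 33344.1802; rounding gives k = 33344.
V_code = V_min + k × range/2^16 = -0.14 + 33344 × 1.33/65536 = 0.53668945313 V.
Error = V_in − V_code = 0.53669311 − (0.53668945313) = +3.66 µV.

+3.66 µV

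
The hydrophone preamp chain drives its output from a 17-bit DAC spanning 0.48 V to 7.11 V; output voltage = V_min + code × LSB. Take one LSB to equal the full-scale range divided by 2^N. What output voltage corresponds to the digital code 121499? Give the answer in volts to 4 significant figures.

6.626 V

Full-scale range = 7.11 V − (0.48 V) = 6.63 V. LSB = 6.63 V / 2^17.
V_out = V_min + code × LSB = 0.48 V + 121499 × 6.63 V / 131072
      = 0.48 V + 6.14577 V = 6.62577 V.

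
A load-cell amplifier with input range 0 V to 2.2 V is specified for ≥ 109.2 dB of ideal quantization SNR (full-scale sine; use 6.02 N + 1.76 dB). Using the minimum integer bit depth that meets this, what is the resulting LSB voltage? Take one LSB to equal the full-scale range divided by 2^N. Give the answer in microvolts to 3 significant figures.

8.39 µV

V_FS = 2.2 V.
Required N = ⌈(109.2 − 1.76)/6.02⌉ = ⌈17.847⌉ = 18.
One LSB is 2.2 V / 262144 = 8.39 µV.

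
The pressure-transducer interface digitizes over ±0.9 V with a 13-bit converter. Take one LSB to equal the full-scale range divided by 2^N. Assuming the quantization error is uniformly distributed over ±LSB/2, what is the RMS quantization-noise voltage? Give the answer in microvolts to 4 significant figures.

63.43 µV

Full-scale range = 0.9 V − (-0.9 V) = 1.8 V.
LSB = 1.8 V ÷ 2^13 = 1.8/8192 V = 219.727 µV.
RMS of a uniform error over width LSB is LSB/√12 = 63.43 µV.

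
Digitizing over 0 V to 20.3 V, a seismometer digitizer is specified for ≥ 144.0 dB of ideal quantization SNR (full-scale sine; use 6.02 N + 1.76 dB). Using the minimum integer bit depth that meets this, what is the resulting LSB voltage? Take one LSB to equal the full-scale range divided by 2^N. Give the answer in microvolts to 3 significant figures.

1.21 µV

Range is 20.3 V.
N ≥ (144.0 − 1.76)/6.02 = 23.628 → N_min = 24.
LSB = 20.3 V ÷ 2^24 = 20.3/16777216 V = 1.21 µV.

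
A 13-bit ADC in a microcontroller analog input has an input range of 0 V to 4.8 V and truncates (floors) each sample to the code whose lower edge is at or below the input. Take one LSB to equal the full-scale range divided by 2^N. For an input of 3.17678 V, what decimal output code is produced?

Full-scale range = 4.8 V. LSB = 4.8 V / 2^13 ≈ 0.5859 mV.
(V_in − V_min) × 2^13/range = (3.17678 − (0)) × 8192/4.8 = 5421.705.
Floor → code = 5421.

5421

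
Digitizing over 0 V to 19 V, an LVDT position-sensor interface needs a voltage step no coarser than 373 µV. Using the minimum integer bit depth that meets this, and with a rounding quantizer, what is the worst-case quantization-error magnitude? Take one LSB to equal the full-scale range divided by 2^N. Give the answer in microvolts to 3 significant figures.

V_FS = 19 V.
Required number of levels: 19/373 µV = 50938; smallest N with 2^N ≥ that is 16.
LSB = 19 V ÷ 2^16 = 19/65536 V = 289.92 µV.
Max error for round-to-nearest is LSB/2 = 145 µV.

145 µV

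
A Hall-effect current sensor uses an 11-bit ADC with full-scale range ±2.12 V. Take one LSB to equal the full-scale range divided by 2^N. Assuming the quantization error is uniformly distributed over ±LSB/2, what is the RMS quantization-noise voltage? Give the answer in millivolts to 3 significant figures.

0.598 mV

Span: 2.12 V − (-2.12 V) = 4.24 V.
LSB = 4.24 V / 2^11 = 2.0703 mV.
RMS of a uniform error over width LSB is LSB/√12 = 0.598 mV.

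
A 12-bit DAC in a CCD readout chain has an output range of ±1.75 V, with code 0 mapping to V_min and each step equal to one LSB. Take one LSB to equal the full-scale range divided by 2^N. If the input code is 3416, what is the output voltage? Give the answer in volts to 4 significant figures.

Full-scale range = 1.75 V − (-1.75 V) = 3.5 V. LSB = 3.5 V / 2^12.
V_out = V_min + code × LSB = -1.75 V + 3416 × 3.5 V / 4096
      = -1.75 V + 2.91895 V = 1.16895 V.

1.169 V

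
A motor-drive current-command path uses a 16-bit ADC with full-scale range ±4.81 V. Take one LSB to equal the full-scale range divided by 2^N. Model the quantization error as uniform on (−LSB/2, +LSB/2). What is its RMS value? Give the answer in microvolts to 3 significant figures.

Full-scale range = 4.81 V − (-4.81 V) = 9.62 V.
One LSB is 9.62 V / 65536 = 146.79 µV.
V_rms = LSB/√12 = 146.79 µV / √12 = 42.4 µV.

42.4 µV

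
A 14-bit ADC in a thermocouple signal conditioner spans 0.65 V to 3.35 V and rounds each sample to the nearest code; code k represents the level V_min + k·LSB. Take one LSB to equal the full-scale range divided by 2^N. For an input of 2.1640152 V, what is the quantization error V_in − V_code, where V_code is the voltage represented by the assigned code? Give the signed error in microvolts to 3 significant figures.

+44.3 µV

Range = 3.35 − (0.65) = 2.7 V. LSB = 2.7 V / 2^14 ≈ 164.8 µV.
(V_in − V_min)/LSB = (2.1640152 − (0.65)) × 16384/2.7 = 9187.2685 → nearest code k = 9187.
V_code = V_min + k × range/2^14 = 0.65 + 9187 × 2.7/16384 = 2.1639709473 V.
Error = V_in − V_code = 2.1640152 − (2.1639709473) = +44.3 µV.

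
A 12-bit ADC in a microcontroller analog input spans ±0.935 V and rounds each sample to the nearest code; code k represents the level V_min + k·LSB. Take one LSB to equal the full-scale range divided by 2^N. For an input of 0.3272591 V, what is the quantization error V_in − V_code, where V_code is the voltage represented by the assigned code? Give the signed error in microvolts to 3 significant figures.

Range = 0.935 − (-0.935) = 1.87 V. LSB = 1.87 V / 2^12 ≈ 456.5 µV.
(V_in − V_min)/LSB = (0.3272591 − (-0.935)) × 4096/1.87 = 2764.8199 → nearest code k = 2765.
V_code = V_min + k × range/2^12 = -0.935 + 2765 × 1.87/4096 = 0.3273413086 V.
e = 0.3272591 − (0.3273413086) = −82.2 µV.

−82.2 µV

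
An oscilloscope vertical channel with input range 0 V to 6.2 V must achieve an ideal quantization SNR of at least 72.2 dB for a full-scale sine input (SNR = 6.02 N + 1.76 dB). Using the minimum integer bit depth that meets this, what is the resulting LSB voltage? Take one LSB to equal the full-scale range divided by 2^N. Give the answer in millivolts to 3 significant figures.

Span = 6.2 V.
Solving 6.02 N ≥ 72.2 − 1.76: N ≥ 11.701. Round up → N = 12.
Step size = 6.2/4096 V = 1.51 mV.

1.51 mV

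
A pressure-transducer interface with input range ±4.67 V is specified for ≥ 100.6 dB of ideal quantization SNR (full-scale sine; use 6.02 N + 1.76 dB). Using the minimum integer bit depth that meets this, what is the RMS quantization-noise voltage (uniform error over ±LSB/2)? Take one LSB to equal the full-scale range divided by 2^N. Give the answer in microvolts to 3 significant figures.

Range = 4.67 − (-4.67) = 9.34 V.
Required N = ⌈(100.6 − 1.76)/6.02⌉ = ⌈16.419⌉ = 17.
LSB = 9.34 V ÷ 2^17 = 9.34/131072 V = 71.259 µV.
V_rms = LSB/√12 = 20.6 µV.

20.6 µV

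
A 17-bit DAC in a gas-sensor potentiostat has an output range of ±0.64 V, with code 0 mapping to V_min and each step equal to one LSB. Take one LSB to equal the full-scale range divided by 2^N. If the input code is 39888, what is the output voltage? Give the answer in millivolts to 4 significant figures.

Range = 0.64 − (-0.64) = 1.28 V. LSB = 1.28 V / 2^17.
Output = V_min + (39888/131072) × range = -0.64 + 0.304321 × 1.28 V
      = -0.64 + 0.389531 = -0.250469 V.

-250.5 mV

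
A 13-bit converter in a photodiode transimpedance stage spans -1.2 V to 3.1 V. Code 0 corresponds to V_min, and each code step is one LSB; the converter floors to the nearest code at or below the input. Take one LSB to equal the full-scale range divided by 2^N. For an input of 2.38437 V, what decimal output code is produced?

Range = 3.1 − (-1.2) = 4.3 V. LSB = 4.3 V / 2^13 ≈ 0.5249 mV.
code = ⌊(V_in − V_min)/LSB⌋ = ⌊(V_in − V_min) × 2^13 / range⌋
     = ⌊(2.38437 − (-1.2)) × 8192 / 4.3⌋ = ⌊3.58437 × 8192/4.3⌋
     = ⌊6828.642⌋ = 6828.

6828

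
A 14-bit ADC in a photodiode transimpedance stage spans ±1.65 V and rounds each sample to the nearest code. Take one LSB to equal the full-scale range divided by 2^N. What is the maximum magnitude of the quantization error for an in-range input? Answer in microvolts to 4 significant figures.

100.7 µV

Span: 1.65 V − (-1.65 V) = 3.3 V.
One LSB is 3.3 V / 16384 = 201.416 µV.
Worst-case error for round-to-nearest is half an LSB: 100.7 µV.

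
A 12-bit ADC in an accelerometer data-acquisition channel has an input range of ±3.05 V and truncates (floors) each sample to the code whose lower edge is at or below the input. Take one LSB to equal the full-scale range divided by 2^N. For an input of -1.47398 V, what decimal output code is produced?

Span: 3.05 V − (-3.05 V) = 6.1 V. LSB = 6.1 V / 2^12 ≈ 1.489 mV.
V_in − V_min = -1.47398 − (-3.05) = 1.57602 V.
Divide by LSB: 1.57602 × 4096/6.1 = 1058.2587.
Truncating gives code 1058.

1058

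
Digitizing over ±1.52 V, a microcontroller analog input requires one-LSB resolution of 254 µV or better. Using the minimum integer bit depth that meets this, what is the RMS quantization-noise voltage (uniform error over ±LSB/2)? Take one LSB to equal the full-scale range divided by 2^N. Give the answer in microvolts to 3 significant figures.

53.6 µV

The full-scale span is 1.52 − (-1.52) = 3.04 V.
Levels needed ≥ 3.04/254 µV = 11970. 2^14 = 16384 suffices, so N_min = 14.
LSB = 3.04 V / 2^14 = 185.55 µV.
V_rms = LSB/√12 = 53.6 µV.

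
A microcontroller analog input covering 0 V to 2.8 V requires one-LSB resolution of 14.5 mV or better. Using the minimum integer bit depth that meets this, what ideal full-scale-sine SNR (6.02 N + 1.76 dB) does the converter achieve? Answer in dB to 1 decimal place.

Span = 2.8 V.
Need 2^N ≥ 2.8 V / 14.5 mV = 193.1 → N_min = 8.
6.02(8) + 1.76 = 49.92 dB.

49.9 dB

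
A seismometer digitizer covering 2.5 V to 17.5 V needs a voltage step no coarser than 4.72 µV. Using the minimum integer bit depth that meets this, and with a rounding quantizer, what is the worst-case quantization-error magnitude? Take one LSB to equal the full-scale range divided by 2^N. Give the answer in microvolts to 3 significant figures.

Full-scale range = 17.5 V − (2.5 V) = 15 V.
Levels needed ≥ 15/4.72 µV = 3.178e6. 2^22 = 4194304 suffices, so N_min = 22.
LSB = 15 V ÷ 2^22 = 15/4194304 V = 3.5763 µV.
Max error for round-to-nearest is LSB/2 = 1.79 µV.

1.79 µV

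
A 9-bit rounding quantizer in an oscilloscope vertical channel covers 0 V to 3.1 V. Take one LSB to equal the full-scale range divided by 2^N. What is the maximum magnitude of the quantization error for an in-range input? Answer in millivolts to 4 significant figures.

3.027 mV

Full-scale range = 3.1 V.
Step size = 3.1/512 V = 6.05469 mV.
|e|_max = LSB/2 = 3.027 mV.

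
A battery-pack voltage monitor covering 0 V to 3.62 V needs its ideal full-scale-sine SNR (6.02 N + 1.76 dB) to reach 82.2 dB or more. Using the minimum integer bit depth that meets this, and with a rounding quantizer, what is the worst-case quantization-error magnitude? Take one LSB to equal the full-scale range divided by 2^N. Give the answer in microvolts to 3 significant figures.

Full-scale range = 3.62 V.
Required N = ⌈(82.2 − 1.76)/6.02⌉ = ⌈13.362⌉ = 14.
One LSB is 3.62 V / 16384 = 220.95 µV.
|e|_max = LSB/2 = 110 µV.

110 µV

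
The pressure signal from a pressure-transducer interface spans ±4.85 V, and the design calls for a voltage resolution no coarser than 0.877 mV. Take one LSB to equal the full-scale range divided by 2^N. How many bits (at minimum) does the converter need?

Range = 4.85 − (-4.85) = 9.7 V.
Levels needed ≥ 9.7/0.877 mV = 11060. 2^14 = 16384 suffices, so N_min = 14.

14 bits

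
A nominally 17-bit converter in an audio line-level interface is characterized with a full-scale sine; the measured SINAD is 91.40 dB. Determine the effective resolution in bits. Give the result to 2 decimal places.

(91.40 − 1.76) / 6.02 = 89.64/6.02 = 14.8904 effective bits.

14.89 bits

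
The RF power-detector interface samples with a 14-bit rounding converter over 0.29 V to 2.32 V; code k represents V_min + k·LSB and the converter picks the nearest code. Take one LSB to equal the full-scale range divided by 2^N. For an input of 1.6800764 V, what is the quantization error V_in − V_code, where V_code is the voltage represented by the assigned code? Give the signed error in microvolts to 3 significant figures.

+27.0 µV

Full-scale range = 2.32 V − (0.29 V) = 2.03 V. LSB = 2.03 V / 2^14 ≈ 123.9 µV.
(1.6800764 − (0.29)) / LSB = 1.3900764 × 16384/2.03 = 11219.2176. Nearest integer: k = 11219.
V_code = 0.29 + (11219/16384) × 2.03 = 1.6800494385 V.
V_in − V_code = 1.6800764 − (1.6800494385) = +27.0 µV.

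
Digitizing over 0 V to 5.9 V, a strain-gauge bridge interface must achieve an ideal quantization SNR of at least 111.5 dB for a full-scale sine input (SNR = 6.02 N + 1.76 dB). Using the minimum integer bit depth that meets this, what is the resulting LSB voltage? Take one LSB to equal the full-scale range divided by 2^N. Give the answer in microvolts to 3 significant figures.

Full-scale range = 5.9 V.
Required N = ⌈(111.5 − 1.76)/6.02⌉ = ⌈18.229⌉ = 19.
LSB = 5.9 V ÷ 2^19 = 5.9/524288 V = 11.3 µV.

11.3 µV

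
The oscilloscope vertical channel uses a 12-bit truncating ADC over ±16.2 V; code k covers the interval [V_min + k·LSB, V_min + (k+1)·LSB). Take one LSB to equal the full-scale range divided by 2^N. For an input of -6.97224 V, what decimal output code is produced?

1166

Range = 16.2 − (-16.2) = 32.4 V. LSB = 32.4 V / 2^12 ≈ 7.910 mV.
(V_in − V_min) × 2^12/range = (-6.97224 − (-16.2)) × 4096/32.4 = 1166.571.
Floor → code = 1166.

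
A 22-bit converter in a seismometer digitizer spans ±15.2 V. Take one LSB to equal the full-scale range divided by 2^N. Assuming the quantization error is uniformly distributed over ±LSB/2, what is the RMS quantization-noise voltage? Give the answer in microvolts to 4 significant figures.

The full-scale span is 15.2 − (-15.2) = 30.4 V.
LSB = 30.4 V ÷ 2^22 = 30.4/4194304 V = 7.24792 µV.
σ_q = LSB/√12 = 7.24792 µV/3.4641 = 2.092 µV.

2.092 µV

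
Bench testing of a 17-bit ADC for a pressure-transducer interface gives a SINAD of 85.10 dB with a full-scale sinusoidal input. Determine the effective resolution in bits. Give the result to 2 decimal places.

ENOB = (SINAD − 1.76) / 6.02 = (85.10 − 1.76) / 6.02 = 83.34 / 6.02 = 13.8439.

13.84 bits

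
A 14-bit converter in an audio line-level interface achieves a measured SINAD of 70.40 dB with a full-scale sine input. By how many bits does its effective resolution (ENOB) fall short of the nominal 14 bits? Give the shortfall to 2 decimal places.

2.60 bits

N_eff = (70.40 − 1.76)/6.02 = 11.4020 bits.
14 − 11.4020 = 2.60 bits below nominal.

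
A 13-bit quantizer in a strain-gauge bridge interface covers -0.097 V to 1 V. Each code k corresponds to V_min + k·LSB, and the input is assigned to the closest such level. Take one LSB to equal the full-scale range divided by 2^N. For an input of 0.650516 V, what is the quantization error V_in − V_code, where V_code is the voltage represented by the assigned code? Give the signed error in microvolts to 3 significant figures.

Span: 1 V − (-0.097 V) = 1.097 V. LSB = 1.097 V / 2^13 ≈ 133.9 µV.
Position in LSBs: (0.650516 − (-0.097)) × 8192/1.097 = 5582.1796; rounding gives k = 5582.
V_code = V_min + k × range/2^13 = -0.097 + 5582 × 1.097/8192 = 0.6504919434 V.
V_in − V_code = 0.650516 − (0.6504919434) = +24.1 µV.

+24.1 µV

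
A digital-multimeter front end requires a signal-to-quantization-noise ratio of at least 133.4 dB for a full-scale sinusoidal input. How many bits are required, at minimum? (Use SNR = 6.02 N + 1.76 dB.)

N ≥ (133.4 − 1.76)/6.02 = 21.867 → N_min = 22.

22 bits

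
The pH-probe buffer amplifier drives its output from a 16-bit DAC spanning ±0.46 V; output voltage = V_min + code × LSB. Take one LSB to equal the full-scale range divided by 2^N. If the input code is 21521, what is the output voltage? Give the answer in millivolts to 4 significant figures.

Span: 0.46 V − (-0.46 V) = 0.92 V. LSB = 0.92 V / 2^16.
V_out = V_min + code × LSB = -0.46 V + 21521 × 0.92 V / 65536
      = -0.46 V + 0.302114 V = -0.157886 V.

-157.9 mV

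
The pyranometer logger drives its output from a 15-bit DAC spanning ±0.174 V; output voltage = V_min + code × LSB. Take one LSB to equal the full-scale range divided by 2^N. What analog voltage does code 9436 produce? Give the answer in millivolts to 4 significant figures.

Span: 0.174 V − (-0.174 V) = 0.348 V. LSB = 0.348 V / 2^15.
Output = V_min + (9436/32768) × range = -0.174 + 0.287964 × 0.348 V
      = -0.174 V + 0.100211 V = -0.0737886 V.

-73.79 mV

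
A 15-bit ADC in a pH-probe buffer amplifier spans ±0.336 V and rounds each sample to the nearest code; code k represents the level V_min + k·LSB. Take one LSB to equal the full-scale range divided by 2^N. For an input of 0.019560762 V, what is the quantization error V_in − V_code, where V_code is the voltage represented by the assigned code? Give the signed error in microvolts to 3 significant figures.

Span: 0.336 V − (-0.336 V) = 0.672 V. LSB = 0.672 V / 2^15 ≈ 20.51 µV.
Position in LSBs: (0.019560762 − (-0.336)) × 32768/0.672 = 17337.8200; rounding gives k = 17338.
V_code = V_min + k × range/2^15 = -0.336 + 17338 × 0.672/32768 = 0.019564453125 V.
Error = V_in − V_code = 0.019560762 − (0.019564453125) = −3.69 µV.

−3.69 µV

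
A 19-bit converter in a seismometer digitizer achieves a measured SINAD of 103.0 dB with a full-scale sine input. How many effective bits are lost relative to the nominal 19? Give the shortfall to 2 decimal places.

N_eff = (103.0 − 1.76)/6.02 = 16.8173 bits.
Shortfall = 19 − 16.8173 = 2.1827 bits.

2.18 bits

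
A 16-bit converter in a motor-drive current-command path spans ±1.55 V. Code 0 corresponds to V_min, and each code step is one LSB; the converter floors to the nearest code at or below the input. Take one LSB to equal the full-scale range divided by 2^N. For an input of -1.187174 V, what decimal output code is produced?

Range = 1.55 − (-1.55) = 3.1 V. LSB = 3.1 V / 2^16 ≈ 47.30 µV.
(V_in − V_min) × 2^16/range = (-1.187174 − (-1.55)) × 65536/3.1 = 7670.376.
Floor → code = 7670.

7670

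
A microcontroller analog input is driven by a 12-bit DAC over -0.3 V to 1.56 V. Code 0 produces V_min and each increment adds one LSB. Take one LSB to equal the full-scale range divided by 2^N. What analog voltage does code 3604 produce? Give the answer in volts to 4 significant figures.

1.337 V

The full-scale span is 1.56 − (-0.3) = 1.86 V. LSB = 1.86 V / 2^12.
Output = V_min + (3604/4096) × range = -0.3 + 0.879883 × 1.86 V
      = -0.3 V + 1.63658 V = 1.33658 V.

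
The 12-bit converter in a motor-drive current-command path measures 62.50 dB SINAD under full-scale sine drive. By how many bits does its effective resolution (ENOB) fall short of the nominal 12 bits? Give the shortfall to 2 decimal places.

Effective bits = (62.50 − 1.76)/6.02 = 10.0897.
Lost resolution: 12 − 10.0897 = 1.9103 bits.

1.91 bits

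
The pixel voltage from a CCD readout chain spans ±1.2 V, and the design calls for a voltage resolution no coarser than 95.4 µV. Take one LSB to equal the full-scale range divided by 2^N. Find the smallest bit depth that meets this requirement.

The full-scale span is 1.2 − (-1.2) = 2.4 V.
Levels needed ≥ 2.4/95.4 µV = 25160. 2^15 = 32768 suffices, so N_min = 15.

15 bits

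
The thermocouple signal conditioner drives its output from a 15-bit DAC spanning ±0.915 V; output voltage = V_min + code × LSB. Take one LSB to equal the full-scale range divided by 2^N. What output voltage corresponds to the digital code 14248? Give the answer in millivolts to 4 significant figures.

The full-scale span is 0.915 − (-0.915) = 1.83 V. LSB = 1.83 V / 2^15.
Output = V_min + (14248/32768) × range = -0.915 + 0.434814 × 1.83 V
      = -0.915 + 0.795710 = -0.119290 V.

-119.3 mV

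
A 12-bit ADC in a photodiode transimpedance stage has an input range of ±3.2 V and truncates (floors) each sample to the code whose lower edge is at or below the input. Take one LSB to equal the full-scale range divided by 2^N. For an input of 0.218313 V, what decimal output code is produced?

2187

Range = 3.2 − (-3.2) = 6.4 V. LSB = 6.4 V / 2^12 ≈ 1.562 mV.
code = ⌊(V_in − V_min)/LSB⌋ = ⌊(V_in − V_min) × 2^12 / range⌋
     = ⌊(0.218313 − (-3.2)) × 4096 / 6.4⌋ = ⌊3.418313 × 4096/6.4⌋
     = ⌊2187.720⌋ = 2187.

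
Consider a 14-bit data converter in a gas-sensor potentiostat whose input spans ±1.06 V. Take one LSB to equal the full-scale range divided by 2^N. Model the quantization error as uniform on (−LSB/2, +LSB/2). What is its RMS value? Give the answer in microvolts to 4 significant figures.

37.35 µV

Range = 1.06 − (-1.06) = 2.12 V.
LSB = 2.12 V / 2^14 = 129.395 µV.
RMS of a uniform error over width LSB is LSB/√12 = 37.35 µV.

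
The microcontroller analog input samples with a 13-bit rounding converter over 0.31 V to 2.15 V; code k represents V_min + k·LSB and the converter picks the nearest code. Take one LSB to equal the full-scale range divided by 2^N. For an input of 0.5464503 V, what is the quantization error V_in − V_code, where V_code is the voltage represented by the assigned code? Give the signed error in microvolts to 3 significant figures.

Range = 2.15 − (0.31) = 1.84 V. LSB = 1.84 V / 2^13 ≈ 224.6 µV.
(V_in − V_min)/LSB = (0.5464503 − (0.31)) × 8192/1.84 = 1052.7179 → nearest code k = 1053.
V_code = 0.31 + (1053/8192) × 1.84 = 0.5465136719 V.
e = 0.5464503 − (0.5465136719) = −63.4 µV.

−63.4 µV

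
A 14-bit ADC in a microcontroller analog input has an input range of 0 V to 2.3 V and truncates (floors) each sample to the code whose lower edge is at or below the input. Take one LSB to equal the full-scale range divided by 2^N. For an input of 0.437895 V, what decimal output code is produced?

Full-scale range = 2.3 V. LSB = 2.3 V / 2^14 ≈ 140.4 µV.
code = ⌊(V_in − V_min)/LSB⌋ = ⌊(V_in − V_min) × 2^14 / range⌋
     = ⌊(0.437895 − (0)) × 16384 / 2.3⌋ = ⌊0.437895 × 16384/2.3⌋
     = ⌊3119.336⌋ = 3119.

3119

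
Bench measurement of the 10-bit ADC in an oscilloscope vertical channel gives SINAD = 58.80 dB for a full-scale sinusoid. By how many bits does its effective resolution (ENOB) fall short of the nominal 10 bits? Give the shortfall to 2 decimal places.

0.52 bits

Effective bits = (58.80 − 1.76)/6.02 = 9.4751.
Shortfall = 10 − 9.4751 = 0.5249 bits.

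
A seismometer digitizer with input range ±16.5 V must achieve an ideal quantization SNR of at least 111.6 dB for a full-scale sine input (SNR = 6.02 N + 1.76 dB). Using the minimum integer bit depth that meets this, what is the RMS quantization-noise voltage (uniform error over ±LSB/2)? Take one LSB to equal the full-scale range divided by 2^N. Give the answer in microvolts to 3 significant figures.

Full-scale range = 16.5 V − (-16.5 V) = 33 V.
Required N = ⌈(111.6 − 1.76)/6.02⌉ = ⌈18.246⌉ = 19.
Step size = 33/524288 V = 62.943 µV.
RMS noise = LSB/√12 = 18.2 µV.

18.2 µV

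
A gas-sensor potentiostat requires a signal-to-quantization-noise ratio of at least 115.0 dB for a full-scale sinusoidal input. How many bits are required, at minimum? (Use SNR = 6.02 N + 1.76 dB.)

19 bits

Required N = ⌈(115.0 − 1.76)/6.02⌉ = ⌈18.811⌉ = 19.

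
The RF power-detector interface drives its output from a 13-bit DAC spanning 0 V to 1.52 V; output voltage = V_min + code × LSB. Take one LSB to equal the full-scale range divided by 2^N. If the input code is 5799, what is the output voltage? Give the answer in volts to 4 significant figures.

1.076 V

Range is 1.52 V. LSB = 1.52 V / 2^13.
Output = V_min + (5799/8192) × range = 0 + 0.707886 × 1.52 V
      = 0 V + 1.07599 V = 1.07599 V.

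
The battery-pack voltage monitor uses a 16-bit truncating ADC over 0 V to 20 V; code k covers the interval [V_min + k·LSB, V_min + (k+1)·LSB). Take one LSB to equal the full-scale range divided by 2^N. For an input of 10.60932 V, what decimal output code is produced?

Full-scale range = 20 V. LSB = 20 V / 2^16 ≈ 305.2 µV.
code = ⌊(V_in − V_min)/LSB⌋ = ⌊(V_in − V_min) × 2^16 / range⌋
     = ⌊(10.60932 − (0)) × 65536 / 20⌋ = ⌊10.60932 × 65536/20⌋
     = ⌊34764.620⌋ = 34764.

34764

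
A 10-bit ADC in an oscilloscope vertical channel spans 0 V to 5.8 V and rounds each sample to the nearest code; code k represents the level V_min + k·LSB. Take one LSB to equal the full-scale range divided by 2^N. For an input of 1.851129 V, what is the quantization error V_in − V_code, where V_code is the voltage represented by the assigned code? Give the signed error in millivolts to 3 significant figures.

Range is 5.8 V. LSB = 5.8 V / 2^10 ≈ 5.664 mV.
Position in LSBs: (1.851129 − (0)) × 1024/5.8 = 326.8200; rounding gives k = 327.
V_code = V_min + k × range/2^10 = 0 + 327 × 5.8/1024 = 1.852148438 V.
V_in − V_code = 1.851129 − (1.852148438) = −1.02 mV.

−1.02 mV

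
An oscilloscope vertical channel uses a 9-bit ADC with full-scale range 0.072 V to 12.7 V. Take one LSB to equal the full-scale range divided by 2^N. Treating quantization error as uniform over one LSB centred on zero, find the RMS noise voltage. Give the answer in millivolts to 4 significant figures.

7.120 mV

Full-scale range = 12.7 V − (0.072 V) = 12.628 V.
LSB = 12.628 V ÷ 2^9 = 12.628/512 V = 24.6641 mV.
σ_q = LSB/√12 = 24.6641 mV/3.4641 = 7.120 mV.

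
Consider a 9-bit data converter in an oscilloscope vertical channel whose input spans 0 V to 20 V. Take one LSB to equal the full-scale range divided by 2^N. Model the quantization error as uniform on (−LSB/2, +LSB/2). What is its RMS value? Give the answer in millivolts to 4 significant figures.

Full-scale range = 20 V.
LSB = 20 V / 2^9 = 39.0625 mV.
V_rms = LSB/√12 = 39.0625 mV / √12 = 11.28 mV.

11.28 mV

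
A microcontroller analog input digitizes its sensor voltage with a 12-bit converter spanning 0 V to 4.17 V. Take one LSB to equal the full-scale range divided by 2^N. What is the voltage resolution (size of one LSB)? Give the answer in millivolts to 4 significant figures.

1.018 mV

V_FS = 4.17 V.
Number of codes = 2^12 = 4096.
One LSB is 4.17 V / 4096 = 1.018 mV.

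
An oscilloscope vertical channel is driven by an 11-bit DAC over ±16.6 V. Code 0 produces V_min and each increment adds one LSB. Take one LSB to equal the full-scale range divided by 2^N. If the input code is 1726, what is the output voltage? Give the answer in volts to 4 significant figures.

Range = 16.6 − (-16.6) = 33.2 V. LSB = 33.2 V / 2^11.
Output = V_min + (1726/2048) × range = -16.6 + 0.842773 × 33.2 V
      = -16.6 V + 27.9801 V = 11.3801 V.

11.38 V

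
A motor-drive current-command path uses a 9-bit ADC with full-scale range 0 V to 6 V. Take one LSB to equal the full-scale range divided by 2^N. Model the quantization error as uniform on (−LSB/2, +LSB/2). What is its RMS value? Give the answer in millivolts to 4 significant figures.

3.383 mV

V_FS = 6 V.
LSB = 6 V ÷ 2^9 = 6/512 V = 11.7188 mV.
σ_q = LSB/√12 = 11.7188 mV/3.4641 = 3.383 mV.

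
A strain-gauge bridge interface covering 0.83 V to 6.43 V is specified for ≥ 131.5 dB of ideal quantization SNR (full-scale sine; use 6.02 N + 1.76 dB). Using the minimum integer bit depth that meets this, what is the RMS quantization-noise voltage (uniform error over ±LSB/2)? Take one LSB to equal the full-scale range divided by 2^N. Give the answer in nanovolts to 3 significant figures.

385 nV

Span: 6.43 V − (0.83 V) = 5.6 V.
Required N = ⌈(131.5 − 1.76)/6.02⌉ = ⌈21.551⌉ = 22.
One LSB is 5.6 V / 4194304 = 1.3351 µV.
σ_q = LSB/√12 = 1.3351 µV/3.4641 = 385 nV.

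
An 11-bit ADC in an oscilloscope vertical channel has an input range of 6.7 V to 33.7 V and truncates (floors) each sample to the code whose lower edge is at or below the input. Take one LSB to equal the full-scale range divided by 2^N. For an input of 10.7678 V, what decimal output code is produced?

The full-scale span is 33.7 − (6.7) = 27 V. LSB = 27 V / 2^11 ≈ 13.18 mV.
V_in − V_min = 10.7678 − (6.7) = 4.0678 V.
Divide by LSB: 4.0678 × 2048/27 = 308.5502.
Truncating gives code 308.

308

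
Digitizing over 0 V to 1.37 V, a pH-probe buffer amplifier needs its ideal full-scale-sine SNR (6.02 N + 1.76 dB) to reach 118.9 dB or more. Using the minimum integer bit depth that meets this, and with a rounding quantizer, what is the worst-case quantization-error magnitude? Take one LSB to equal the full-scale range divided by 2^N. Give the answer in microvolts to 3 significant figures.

Range is 1.37 V.
Required N = ⌈(118.9 − 1.76)/6.02⌉ = ⌈19.458⌉ = 20.
Step size = 1.37/1048576 V = 1.3065 µV.
Max error for round-to-nearest is LSB/2 = 0.653 µV.

0.653 µV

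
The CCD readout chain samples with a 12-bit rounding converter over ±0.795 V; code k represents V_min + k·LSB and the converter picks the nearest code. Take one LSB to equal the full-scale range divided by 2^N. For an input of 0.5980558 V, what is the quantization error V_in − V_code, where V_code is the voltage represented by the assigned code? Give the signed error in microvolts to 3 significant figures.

−135 µV

Range = 0.795 − (-0.795) = 1.59 V. LSB = 1.59 V / 2^12 ≈ 388.2 µV.
Position in LSBs: (0.5980558 − (-0.795)) × 4096/1.59 = 3588.6519; rounding gives k = 3589.
V_code = -0.795 + (3589/4096) × 1.59 = 0.5981909180 V.
Error = V_in − V_code = 0.5980558 − (0.5981909180) = −135 µV.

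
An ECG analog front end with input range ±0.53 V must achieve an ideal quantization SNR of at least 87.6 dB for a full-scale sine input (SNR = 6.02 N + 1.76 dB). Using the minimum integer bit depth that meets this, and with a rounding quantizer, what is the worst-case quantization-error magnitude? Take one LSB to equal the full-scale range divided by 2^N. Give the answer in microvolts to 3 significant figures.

The full-scale span is 0.53 − (-0.53) = 1.06 V.
Required N = ⌈(87.6 − 1.76)/6.02⌉ = ⌈14.259⌉ = 15.
LSB = 1.06 V ÷ 2^15 = 1.06/32768 V = 32.349 µV.
|e|_max = LSB/2 = 16.2 µV.

16.2 µV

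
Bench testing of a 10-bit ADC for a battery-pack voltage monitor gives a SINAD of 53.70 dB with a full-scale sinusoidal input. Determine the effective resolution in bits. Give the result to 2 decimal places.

Inverting SNR = 6.02 N + 1.76: N_eff = (53.70 − 1.76)/6.02 = 8.6279.

8.63 bits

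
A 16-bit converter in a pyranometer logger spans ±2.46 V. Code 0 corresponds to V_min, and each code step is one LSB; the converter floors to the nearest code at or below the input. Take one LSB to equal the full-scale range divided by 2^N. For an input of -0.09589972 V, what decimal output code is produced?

31490

Range = 2.46 − (-2.46) = 4.92 V. LSB = 4.92 V / 2^16 ≈ 75.07 µV.
(V_in − V_min) × 2^16/range = (-0.09589972 − (-2.46)) × 65536/4.92 = 31490.585.
Floor → code = 31490.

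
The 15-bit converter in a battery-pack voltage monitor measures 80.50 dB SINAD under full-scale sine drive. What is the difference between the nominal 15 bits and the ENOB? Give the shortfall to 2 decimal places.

Effective bits = (80.50 − 1.76)/6.02 = 13.0797.
Shortfall = 15 − 13.0797 = 1.9203 bits.

1.92 bits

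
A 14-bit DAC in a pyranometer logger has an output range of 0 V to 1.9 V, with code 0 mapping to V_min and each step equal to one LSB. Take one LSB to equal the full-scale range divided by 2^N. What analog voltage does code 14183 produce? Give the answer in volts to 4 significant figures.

Full-scale range = 1.9 V. LSB = 1.9 V / 2^14.
V_out = 0 + 14183 × (1.9/16384) V
      = 0 V + 1.64476 V = 1.64476 V.

1.645 V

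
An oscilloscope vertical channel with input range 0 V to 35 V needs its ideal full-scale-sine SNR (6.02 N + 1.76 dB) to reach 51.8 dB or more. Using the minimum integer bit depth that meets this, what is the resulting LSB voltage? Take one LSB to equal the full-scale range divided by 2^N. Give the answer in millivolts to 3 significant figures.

68.4 mV

V_FS = 35 V.
Required N = ⌈(51.8 − 1.76)/6.02⌉ = ⌈8.312⌉ = 9.
One LSB is 35 V / 512 = 68.4 mV.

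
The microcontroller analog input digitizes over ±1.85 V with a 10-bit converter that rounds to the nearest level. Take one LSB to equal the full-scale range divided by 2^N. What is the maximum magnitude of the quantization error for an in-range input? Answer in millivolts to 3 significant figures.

1.81 mV

Span: 1.85 V − (-1.85 V) = 3.7 V.
Step size = 3.7/1024 V = 3.6133 mV.
A rounding quantizer has |error| ≤ LSB/2 = 1.81 mV.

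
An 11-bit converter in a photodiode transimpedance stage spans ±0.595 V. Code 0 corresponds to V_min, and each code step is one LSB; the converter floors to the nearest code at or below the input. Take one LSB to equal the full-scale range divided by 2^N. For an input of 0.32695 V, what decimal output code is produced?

The full-scale span is 0.595 − (-0.595) = 1.19 V. LSB = 1.19 V / 2^11 ≈ 0.5811 mV.
(V_in − V_min) × 2^11/range = (0.32695 − (-0.595)) × 2048/1.19 = 1586.684.
Floor → code = 1586.

1586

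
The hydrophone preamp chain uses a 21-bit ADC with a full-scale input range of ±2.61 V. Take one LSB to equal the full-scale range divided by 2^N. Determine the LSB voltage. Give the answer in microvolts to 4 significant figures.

2.489 µV

Range = 2.61 − (-2.61) = 5.22 V.
Number of codes = 2^21 = 2097152.
Step size = 5.22/2097152 V = 2.489 µV.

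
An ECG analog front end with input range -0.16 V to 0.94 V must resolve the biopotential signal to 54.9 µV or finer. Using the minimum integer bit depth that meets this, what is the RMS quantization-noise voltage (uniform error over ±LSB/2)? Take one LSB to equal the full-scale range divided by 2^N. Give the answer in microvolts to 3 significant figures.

Full-scale range = 0.94 V − (-0.16 V) = 1.1 V.
Levels needed ≥ 1.1/54.9 µV = 20040. 2^15 = 32768 suffices, so N_min = 15.
LSB = 1.1 V / 2^15 = 33.569 µV.
V_rms = LSB/√12 = 9.69 µV.

9.69 µV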